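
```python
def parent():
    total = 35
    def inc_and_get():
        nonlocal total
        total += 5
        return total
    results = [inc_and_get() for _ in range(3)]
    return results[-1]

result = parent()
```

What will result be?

Step 1: total = 35.
Step 2: Three calls to inc_and_get(), each adding 5.
Step 3: Last value = 35 + 5 * 3 = 50

The answer is 50.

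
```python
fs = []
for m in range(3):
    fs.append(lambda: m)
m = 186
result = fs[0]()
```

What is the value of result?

Step 1: Lambdas capture the variable m by reference, not by value.
Step 2: After the loop, m is reassigned to 186.
Step 3: fs[0]() looks up the current m = 186. result = 186

The answer is 186.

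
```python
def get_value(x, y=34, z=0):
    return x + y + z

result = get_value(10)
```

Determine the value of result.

Step 1: get_value(10) uses defaults y = 34, z = 0.
Step 2: Returns 10 + 34 + 0 = 44.
Step 3: result = 44

The answer is 44.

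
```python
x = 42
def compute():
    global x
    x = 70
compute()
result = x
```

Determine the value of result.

Step 1: x = 42 globally.
Step 2: compute() declares global x and sets it to 70.
Step 3: After compute(), global x = 70. result = 70

The answer is 70.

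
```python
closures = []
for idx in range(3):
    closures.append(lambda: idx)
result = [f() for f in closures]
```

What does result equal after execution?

Step 1: All 3 lambdas share the same variable idx.
Step 2: After the loop, idx = 2.
Step 3: Each call returns 2. result = [2, 2, 2]

The answer is [2, 2, 2].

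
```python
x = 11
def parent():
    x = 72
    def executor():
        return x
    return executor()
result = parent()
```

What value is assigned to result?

Step 1: x = 11 globally, but parent() defines x = 72 locally.
Step 2: executor() looks up x. Not in local scope, so checks enclosing scope (parent) and finds x = 72.
Step 3: result = 72

The answer is 72.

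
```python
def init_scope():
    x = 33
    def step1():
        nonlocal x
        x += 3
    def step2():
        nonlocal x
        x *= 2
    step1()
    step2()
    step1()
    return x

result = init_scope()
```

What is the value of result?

Step 1: x = 33.
Step 2: step1(): x = 33 + 3 = 36.
Step 3: step2(): x = 36 * 2 = 72.
Step 4: step1(): x = 72 + 3 = 75. result = 75

The answer is 75.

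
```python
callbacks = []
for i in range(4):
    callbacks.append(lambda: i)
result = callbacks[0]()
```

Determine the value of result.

Step 1: The loop creates 4 lambdas, all referencing the same variable i.
Step 2: After the loop, i = 3 (final value).
Step 3: callbacks[0]() looks up i at call time and finds 3. This is the late binding gotcha. result = 3

The answer is 3.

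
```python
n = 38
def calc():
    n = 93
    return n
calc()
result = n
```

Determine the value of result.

Step 1: n = 38 globally.
Step 2: calc() creates a LOCAL n = 93 (no global keyword!).
Step 3: The global n is unchanged. result = 38

The answer is 38.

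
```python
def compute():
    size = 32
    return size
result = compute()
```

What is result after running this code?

Step 1: compute() defines size = 32 in its local scope.
Step 2: return size finds the local variable size = 32.
Step 3: result = 32

The answer is 32.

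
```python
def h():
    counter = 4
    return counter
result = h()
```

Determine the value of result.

Step 1: h() defines counter = 4 in its local scope.
Step 2: return counter finds the local variable counter = 4.
Step 3: result = 4

The answer is 4.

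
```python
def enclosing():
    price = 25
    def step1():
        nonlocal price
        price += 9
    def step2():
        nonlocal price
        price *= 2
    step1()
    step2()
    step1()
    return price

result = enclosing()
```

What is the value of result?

Step 1: price = 25.
Step 2: step1(): price = 25 + 9 = 34.
Step 3: step2(): price = 34 * 2 = 68.
Step 4: step1(): price = 68 + 9 = 77. result = 77

The answer is 77.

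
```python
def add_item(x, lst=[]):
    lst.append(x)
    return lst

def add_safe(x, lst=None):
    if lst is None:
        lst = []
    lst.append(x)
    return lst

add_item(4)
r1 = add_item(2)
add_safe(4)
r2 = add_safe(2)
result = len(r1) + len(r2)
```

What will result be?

Step 1: add_item shares mutable default: after 2 calls, lst = [4, 2], len = 2.
Step 2: add_safe creates fresh list each time: r2 = [2], len = 1.
Step 3: result = 2 + 1 = 3

The answer is 3.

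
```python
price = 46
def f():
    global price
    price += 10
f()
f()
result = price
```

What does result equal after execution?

Step 1: price = 46.
Step 2: First f(): price = 46 + 10 = 56.
Step 3: Second f(): price = 56 + 10 = 66. result = 66

The answer is 66.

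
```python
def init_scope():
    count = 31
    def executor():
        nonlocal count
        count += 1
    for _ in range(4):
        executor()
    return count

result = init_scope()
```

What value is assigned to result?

Step 1: count = 31.
Step 2: executor() is called 4 times in a loop, each adding 1 via nonlocal.
Step 3: count = 31 + 1 * 4 = 35

The answer is 35.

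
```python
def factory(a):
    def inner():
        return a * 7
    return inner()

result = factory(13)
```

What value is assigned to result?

Step 1: factory(13) binds parameter a = 13.
Step 2: inner() accesses a = 13 from enclosing scope.
Step 3: result = 13 * 7 = 91

The answer is 91.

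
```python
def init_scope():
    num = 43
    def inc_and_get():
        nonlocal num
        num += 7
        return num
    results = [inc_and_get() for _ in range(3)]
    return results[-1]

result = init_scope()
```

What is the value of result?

Step 1: num = 43.
Step 2: Three calls to inc_and_get(), each adding 7.
Step 3: Last value = 43 + 7 * 3 = 64

The answer is 64.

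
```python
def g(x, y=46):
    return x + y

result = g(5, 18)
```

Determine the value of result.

Step 1: g(5, 18) overrides default y with 18.
Step 2: Returns 5 + 18 = 23.
Step 3: result = 23

The answer is 23.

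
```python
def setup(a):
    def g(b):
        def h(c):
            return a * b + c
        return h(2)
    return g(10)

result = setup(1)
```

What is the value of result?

Step 1: a = 1, b = 10, c = 2.
Step 2: h() computes a * b + c = 1 * 10 + 2 = 12.
Step 3: result = 12

The answer is 12.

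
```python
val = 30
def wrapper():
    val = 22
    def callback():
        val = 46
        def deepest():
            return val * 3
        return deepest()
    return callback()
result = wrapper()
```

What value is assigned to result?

Step 1: deepest() looks up val through LEGB: not local, finds val = 46 in enclosing callback().
Step 2: Returns 46 * 3 = 138.
Step 3: result = 138

The answer is 138.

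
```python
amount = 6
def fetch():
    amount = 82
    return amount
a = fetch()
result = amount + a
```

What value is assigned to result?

Step 1: Global amount = 6. fetch() returns local amount = 82.
Step 2: a = 82. Global amount still = 6.
Step 3: result = 6 + 82 = 88

The answer is 88.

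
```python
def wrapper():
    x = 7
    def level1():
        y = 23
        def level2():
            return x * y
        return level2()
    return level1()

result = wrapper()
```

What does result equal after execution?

Step 1: x = 7 in wrapper. y = 23 in level1.
Step 2: level2() reads x = 7 and y = 23 from enclosing scopes.
Step 3: result = 7 * 23 = 161

The answer is 161.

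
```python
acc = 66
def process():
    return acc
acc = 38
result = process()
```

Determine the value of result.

Step 1: acc is first set to 66, then reassigned to 38.
Step 2: process() is called after the reassignment, so it looks up the current global acc = 38.
Step 3: result = 38

The answer is 38.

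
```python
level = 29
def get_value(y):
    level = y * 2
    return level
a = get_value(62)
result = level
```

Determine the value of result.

Step 1: Global level = 29.
Step 2: get_value(62) creates local level = 62 * 2 = 124.
Step 3: Global level unchanged because no global keyword. result = 29

The answer is 29.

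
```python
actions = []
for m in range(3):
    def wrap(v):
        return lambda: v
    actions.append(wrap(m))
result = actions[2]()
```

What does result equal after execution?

Step 1: wrap(m) creates a new scope capturing v = m at call time.
Step 2: actions[2] = wrap(2), so its lambda captures v = 2.
Step 3: result = 2 (closure factory fixes late binding)

The answer is 2.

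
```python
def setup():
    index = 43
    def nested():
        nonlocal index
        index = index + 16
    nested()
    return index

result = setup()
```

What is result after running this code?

Step 1: setup() sets index = 43.
Step 2: nested() uses nonlocal to modify index in setup's scope: index = 43 + 16 = 59.
Step 3: setup() returns the modified index = 59

The answer is 59.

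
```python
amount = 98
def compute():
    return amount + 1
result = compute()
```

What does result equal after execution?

Step 1: amount = 98 is defined globally.
Step 2: compute() looks up amount from global scope = 98, then computes 98 + 1 = 99.
Step 3: result = 99

The answer is 99.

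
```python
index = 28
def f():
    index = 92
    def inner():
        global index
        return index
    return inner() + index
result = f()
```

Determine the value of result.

Step 1: Global index = 28. f() shadows with local index = 92.
Step 2: inner() uses global keyword, so inner() returns global index = 28.
Step 3: f() returns 28 + 92 = 120

The answer is 120.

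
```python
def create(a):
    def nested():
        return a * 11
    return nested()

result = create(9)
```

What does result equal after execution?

Step 1: create(9) binds parameter a = 9.
Step 2: nested() accesses a = 9 from enclosing scope.
Step 3: result = 9 * 11 = 99

The answer is 99.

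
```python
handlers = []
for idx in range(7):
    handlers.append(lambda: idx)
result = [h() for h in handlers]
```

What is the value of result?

Step 1: All 7 lambdas share the same variable idx.
Step 2: After the loop, idx = 6.
Step 3: Each call returns 6. result = [6, 6, 6, 6, 6, 6, 6]

The answer is [6, 6, 6, 6, 6, 6, 6].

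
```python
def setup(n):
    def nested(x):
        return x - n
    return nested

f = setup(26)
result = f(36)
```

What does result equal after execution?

Step 1: setup(26) creates a closure capturing n = 26.
Step 2: f(36) computes 36 - 26 = 10.
Step 3: result = 10

The answer is 10.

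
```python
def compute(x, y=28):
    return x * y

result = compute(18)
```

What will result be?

Step 1: compute(18) uses default y = 28.
Step 2: Returns 18 * 28 = 504.
Step 3: result = 504

The answer is 504.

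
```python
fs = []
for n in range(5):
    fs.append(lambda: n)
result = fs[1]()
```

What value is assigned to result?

Step 1: The loop creates 5 lambdas, all referencing the same variable n.
Step 2: After the loop, n = 4 (final value).
Step 3: fs[1]() looks up n at call time and finds 4. This is the late binding gotcha. result = 4

The answer is 4.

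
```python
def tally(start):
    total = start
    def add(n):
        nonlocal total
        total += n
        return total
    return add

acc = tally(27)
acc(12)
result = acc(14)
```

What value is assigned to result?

Step 1: tally(27) creates closure with total = 27.
Step 2: First acc(12): total = 27 + 12 = 39.
Step 3: Second acc(14): total = 39 + 14 = 53. result = 53

The answer is 53.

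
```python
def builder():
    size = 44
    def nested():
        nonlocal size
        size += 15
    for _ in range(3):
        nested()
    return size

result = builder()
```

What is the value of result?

Step 1: size = 44.
Step 2: nested() is called 3 times in a loop, each adding 15 via nonlocal.
Step 3: size = 44 + 15 * 3 = 89

The answer is 89.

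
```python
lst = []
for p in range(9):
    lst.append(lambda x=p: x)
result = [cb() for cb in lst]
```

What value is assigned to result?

Step 1: Default arg x=p captures p at each iteration.
Step 2: Each lambda has its own default: 0, 1, ..., 8.
Step 3: result = [0, 1, 2, 3, 4, 5, 6, 7, 8]

The answer is [0, 1, 2, 3, 4, 5, 6, 7, 8].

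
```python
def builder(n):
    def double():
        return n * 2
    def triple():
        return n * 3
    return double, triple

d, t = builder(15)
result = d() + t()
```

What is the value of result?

Step 1: Both closures capture the same n = 15.
Step 2: d() = 15 * 2 = 30, t() = 15 * 3 = 45.
Step 3: result = 30 + 45 = 75

The answer is 75.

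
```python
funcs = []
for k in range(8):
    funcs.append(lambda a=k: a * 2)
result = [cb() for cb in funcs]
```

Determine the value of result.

Step 1: Default arg a=k captures k at each iteration.
Step 2: funcs[k] has a defaulting to k, returns k * 2.
Step 3: result = [0, 2, 4, 6, 8, 10, 12, 14]

The answer is [0, 2, 4, 6, 8, 10, 12, 14].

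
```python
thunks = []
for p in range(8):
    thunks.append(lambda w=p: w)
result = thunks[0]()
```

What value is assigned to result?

Step 1: Default argument w=p captures p's value at each iteration.
Step 2: thunks[0] captured w = 0 when p was 0.
Step 3: result = 0

The answer is 0.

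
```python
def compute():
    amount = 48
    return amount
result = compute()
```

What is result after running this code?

Step 1: compute() defines amount = 48 in its local scope.
Step 2: return amount finds the local variable amount = 48.
Step 3: result = 48

The answer is 48.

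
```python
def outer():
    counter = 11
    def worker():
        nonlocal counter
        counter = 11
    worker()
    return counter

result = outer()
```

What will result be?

Step 1: outer() sets counter = 11.
Step 2: worker() uses nonlocal to reassign counter = 11.
Step 3: result = 11

The answer is 11.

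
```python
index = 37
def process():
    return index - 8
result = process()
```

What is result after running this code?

Step 1: index = 37 is defined globally.
Step 2: process() looks up index from global scope = 37, then computes 37 - 8 = 29.
Step 3: result = 29

The answer is 29.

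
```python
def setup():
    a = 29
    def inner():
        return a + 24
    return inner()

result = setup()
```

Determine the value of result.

Step 1: setup() defines a = 29.
Step 2: inner() reads a = 29 from enclosing scope, returns 29 + 24 = 53.
Step 3: result = 53

The answer is 53.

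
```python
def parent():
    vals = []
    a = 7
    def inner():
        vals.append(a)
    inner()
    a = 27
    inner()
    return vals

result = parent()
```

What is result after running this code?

Step 1: a = 7. inner() appends current a to vals.
Step 2: First inner(): appends 7. Then a = 27.
Step 3: Second inner(): appends 27 (closure sees updated a). result = [7, 27]

The answer is [7, 27].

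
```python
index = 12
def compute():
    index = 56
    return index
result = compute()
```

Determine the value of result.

Step 1: Global index = 12.
Step 2: compute() creates local index = 56, shadowing the global.
Step 3: Returns local index = 56. result = 56

The answer is 56.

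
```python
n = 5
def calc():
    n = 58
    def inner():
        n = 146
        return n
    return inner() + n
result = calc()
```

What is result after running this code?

Step 1: calc() has local n = 58. inner() has local n = 146.
Step 2: inner() returns its local n = 146.
Step 3: calc() returns 146 + its own n (58) = 204

The answer is 204.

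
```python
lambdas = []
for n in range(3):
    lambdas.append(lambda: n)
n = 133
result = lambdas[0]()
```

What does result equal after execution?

Step 1: Lambdas capture the variable n by reference, not by value.
Step 2: After the loop, n is reassigned to 133.
Step 3: lambdas[0]() looks up the current n = 133. result = 133

The answer is 133.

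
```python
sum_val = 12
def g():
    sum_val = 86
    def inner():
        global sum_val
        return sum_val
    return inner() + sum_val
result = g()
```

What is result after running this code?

Step 1: Global sum_val = 12. g() shadows with local sum_val = 86.
Step 2: inner() uses global keyword, so inner() returns global sum_val = 12.
Step 3: g() returns 12 + 86 = 98

The answer is 98.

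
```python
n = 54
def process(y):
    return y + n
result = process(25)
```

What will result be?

Step 1: n = 54 is defined globally.
Step 2: process(25) uses parameter y = 25 and looks up n from global scope = 54.
Step 3: result = 25 + 54 = 79

The answer is 79.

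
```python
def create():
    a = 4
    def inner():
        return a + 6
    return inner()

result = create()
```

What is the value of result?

Step 1: create() defines a = 4.
Step 2: inner() reads a = 4 from enclosing scope, returns 4 + 6 = 10.
Step 3: result = 10

The answer is 10.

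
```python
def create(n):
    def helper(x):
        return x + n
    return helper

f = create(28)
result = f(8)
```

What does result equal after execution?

Step 1: create(28) creates a closure that captures n = 28.
Step 2: f(8) calls the closure with x = 8, returning 8 + 28 = 36.
Step 3: result = 36

The answer is 36.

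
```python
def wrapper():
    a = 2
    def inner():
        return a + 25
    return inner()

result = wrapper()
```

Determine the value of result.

Step 1: wrapper() defines a = 2.
Step 2: inner() reads a = 2 from enclosing scope, returns 2 + 25 = 27.
Step 3: result = 27

The answer is 27.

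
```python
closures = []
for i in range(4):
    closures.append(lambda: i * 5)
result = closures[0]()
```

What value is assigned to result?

Step 1: All lambdas reference the same variable i (late binding).
Step 2: After the loop, i = 3. Every lambda returns i * 5.
Step 3: closures[0]() = 3 * 5 = 15

The answer is 15.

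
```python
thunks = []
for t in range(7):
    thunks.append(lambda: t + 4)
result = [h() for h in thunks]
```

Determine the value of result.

Step 1: All lambdas capture t by reference. After the loop, t = 6.
Step 2: Each call returns 6 + 4 = 10.
Step 3: result = [10, 10, 10, 10, 10, 10, 10]

The answer is [10, 10, 10, 10, 10, 10, 10].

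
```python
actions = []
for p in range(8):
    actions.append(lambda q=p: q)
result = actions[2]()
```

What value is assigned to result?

Step 1: Default argument q=p captures p's value at each iteration.
Step 2: actions[2] captured q = 2 when p was 2.
Step 3: result = 2

The answer is 2.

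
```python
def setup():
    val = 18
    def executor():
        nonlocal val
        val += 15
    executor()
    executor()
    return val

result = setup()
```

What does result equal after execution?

Step 1: val starts at 18.
Step 2: executor() is called 2 times, each adding 15.
Step 3: val = 18 + 15 * 2 = 48

The answer is 48.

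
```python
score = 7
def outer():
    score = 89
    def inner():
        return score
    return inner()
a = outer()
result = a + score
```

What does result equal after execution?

Step 1: outer() has local score = 89. inner() reads from enclosing.
Step 2: outer() returns 89. Global score = 7 unchanged.
Step 3: result = 89 + 7 = 96

The answer is 96.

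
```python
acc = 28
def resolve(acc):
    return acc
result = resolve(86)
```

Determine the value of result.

Step 1: Global acc = 28.
Step 2: resolve(86) takes parameter acc = 86, which shadows the global.
Step 3: result = 86

The answer is 86.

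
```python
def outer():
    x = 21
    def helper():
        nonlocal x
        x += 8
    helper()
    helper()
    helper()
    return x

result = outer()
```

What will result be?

Step 1: x starts at 21.
Step 2: helper() is called 3 times, each adding 8.
Step 3: x = 21 + 8 * 3 = 45

The answer is 45.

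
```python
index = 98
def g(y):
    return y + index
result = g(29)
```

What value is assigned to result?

Step 1: index = 98 is defined globally.
Step 2: g(29) uses parameter y = 29 and looks up index from global scope = 98.
Step 3: result = 29 + 98 = 127

The answer is 127.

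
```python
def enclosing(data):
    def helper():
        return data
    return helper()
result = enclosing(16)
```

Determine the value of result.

Step 1: enclosing(16) binds parameter data = 16.
Step 2: helper() looks up data in enclosing scope and finds the parameter data = 16.
Step 3: result = 16

The answer is 16.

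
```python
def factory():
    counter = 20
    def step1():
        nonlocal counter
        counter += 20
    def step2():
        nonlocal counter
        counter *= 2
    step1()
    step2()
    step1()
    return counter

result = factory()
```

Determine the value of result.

Step 1: counter = 20.
Step 2: step1(): counter = 20 + 20 = 40.
Step 3: step2(): counter = 40 * 2 = 80.
Step 4: step1(): counter = 80 + 20 = 100. result = 100

The answer is 100.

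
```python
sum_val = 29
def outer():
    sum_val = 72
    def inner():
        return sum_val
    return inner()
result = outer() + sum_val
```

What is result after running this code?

Step 1: Global sum_val = 29. outer() shadows with sum_val = 72.
Step 2: inner() returns enclosing sum_val = 72. outer() = 72.
Step 3: result = 72 + global sum_val (29) = 101

The answer is 101.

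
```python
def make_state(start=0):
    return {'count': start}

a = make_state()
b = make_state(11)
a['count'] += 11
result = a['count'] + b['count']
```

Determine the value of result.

Step 1: make_state() returns a new dict each call (immutable default 0).
Step 2: a = {'count': 0}, b = {'count': 11}.
Step 3: a['count'] += 11 = 11. result = 11 + 11 = 22

The answer is 22.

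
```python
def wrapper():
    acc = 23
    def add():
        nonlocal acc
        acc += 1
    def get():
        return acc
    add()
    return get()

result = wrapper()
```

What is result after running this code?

Step 1: acc = 23. add() modifies it via nonlocal, get() reads it.
Step 2: add() makes acc = 23 + 1 = 24.
Step 3: get() returns 24. result = 24

The answer is 24.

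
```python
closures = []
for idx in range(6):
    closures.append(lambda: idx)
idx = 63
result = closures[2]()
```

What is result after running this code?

Step 1: Lambdas capture the variable idx by reference, not by value.
Step 2: After the loop, idx is reassigned to 63.
Step 3: closures[2]() looks up the current idx = 63. result = 63

The answer is 63.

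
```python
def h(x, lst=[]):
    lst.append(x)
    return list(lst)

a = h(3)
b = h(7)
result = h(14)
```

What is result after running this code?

Step 1: Default list is shared. list() creates copies for return values.
Step 2: Internal list grows: [3] -> [3, 7] -> [3, 7, 14].
Step 3: result = [3, 7, 14]

The answer is [3, 7, 14].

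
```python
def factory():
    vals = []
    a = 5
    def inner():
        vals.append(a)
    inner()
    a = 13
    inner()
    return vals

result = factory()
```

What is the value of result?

Step 1: a = 5. inner() appends current a to vals.
Step 2: First inner(): appends 5. Then a = 13.
Step 3: Second inner(): appends 13 (closure sees updated a). result = [5, 13]

The answer is [5, 13].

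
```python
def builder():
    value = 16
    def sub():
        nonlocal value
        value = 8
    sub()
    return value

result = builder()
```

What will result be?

Step 1: builder() sets value = 16.
Step 2: sub() uses nonlocal to reassign value = 8.
Step 3: result = 8

The answer is 8.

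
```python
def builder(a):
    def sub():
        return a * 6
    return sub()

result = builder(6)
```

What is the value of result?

Step 1: builder(6) binds parameter a = 6.
Step 2: sub() accesses a = 6 from enclosing scope.
Step 3: result = 6 * 6 = 36

The answer is 36.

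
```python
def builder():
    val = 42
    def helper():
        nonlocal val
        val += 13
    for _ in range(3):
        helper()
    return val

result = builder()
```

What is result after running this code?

Step 1: val = 42.
Step 2: helper() is called 3 times in a loop, each adding 13 via nonlocal.
Step 3: val = 42 + 13 * 3 = 81

The answer is 81.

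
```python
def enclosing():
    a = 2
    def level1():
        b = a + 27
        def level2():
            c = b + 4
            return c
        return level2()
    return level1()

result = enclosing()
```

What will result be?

Step 1: a = 2. b = a + 27 = 29.
Step 2: c = b + 4 = 29 + 4 = 33.
Step 3: result = 33

The answer is 33.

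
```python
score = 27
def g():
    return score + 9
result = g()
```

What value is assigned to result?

Step 1: score = 27 is defined globally.
Step 2: g() looks up score from global scope = 27, then computes 27 + 9 = 36.
Step 3: result = 36

The answer is 36.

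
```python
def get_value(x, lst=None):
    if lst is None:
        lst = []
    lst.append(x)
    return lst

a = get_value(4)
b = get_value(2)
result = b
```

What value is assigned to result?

Step 1: None default with guard creates a NEW list each call.
Step 2: a = [4] (fresh list). b = [2] (another fresh list).
Step 3: result = [2] (this is the fix for mutable default)

The answer is [2].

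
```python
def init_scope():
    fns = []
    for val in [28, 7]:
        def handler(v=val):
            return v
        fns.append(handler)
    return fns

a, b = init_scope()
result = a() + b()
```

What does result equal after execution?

Step 1: Default argument v=val captures val at each iteration.
Step 2: a() returns 28 (captured at first iteration), b() returns 7 (captured at second).
Step 3: result = 28 + 7 = 35

The answer is 35.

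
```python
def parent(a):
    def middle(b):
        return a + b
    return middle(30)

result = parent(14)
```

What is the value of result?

Step 1: parent(14) passes a = 14.
Step 2: middle(30) has b = 30, reads a = 14 from enclosing.
Step 3: result = 14 + 30 = 44

The answer is 44.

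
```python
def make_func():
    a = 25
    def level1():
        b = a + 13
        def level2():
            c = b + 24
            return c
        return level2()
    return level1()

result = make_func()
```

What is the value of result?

Step 1: a = 25. b = a + 13 = 38.
Step 2: c = b + 24 = 38 + 24 = 62.
Step 3: result = 62

The answer is 62.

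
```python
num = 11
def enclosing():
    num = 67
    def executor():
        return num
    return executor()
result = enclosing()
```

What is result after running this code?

Step 1: num = 11 globally, but enclosing() defines num = 67 locally.
Step 2: executor() looks up num. Not in local scope, so checks enclosing scope (enclosing) and finds num = 67.
Step 3: result = 67

The answer is 67.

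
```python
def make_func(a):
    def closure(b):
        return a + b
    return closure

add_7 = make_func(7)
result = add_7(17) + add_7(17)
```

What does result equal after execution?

Step 1: add_7 captures a = 7.
Step 2: add_7(17) = 7 + 17 = 24, called twice.
Step 3: result = 24 + 24 = 48

The answer is 48.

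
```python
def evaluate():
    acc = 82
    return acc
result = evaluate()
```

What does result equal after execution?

Step 1: evaluate() defines acc = 82 in its local scope.
Step 2: return acc finds the local variable acc = 82.
Step 3: result = 82

The answer is 82.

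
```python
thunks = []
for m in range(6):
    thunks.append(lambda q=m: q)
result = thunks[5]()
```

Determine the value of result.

Step 1: Default argument q=m captures m's value at each iteration.
Step 2: thunks[5] captured q = 5 when m was 5.
Step 3: result = 5

The answer is 5.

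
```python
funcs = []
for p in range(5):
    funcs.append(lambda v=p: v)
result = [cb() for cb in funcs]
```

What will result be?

Step 1: Default arg v=p captures p at each iteration.
Step 2: Each lambda has its own default: 0, 1, ..., 4.
Step 3: result = [0, 1, 2, 3, 4]

The answer is [0, 1, 2, 3, 4].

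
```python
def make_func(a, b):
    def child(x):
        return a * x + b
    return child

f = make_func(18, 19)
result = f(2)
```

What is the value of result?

Step 1: make_func(18, 19) captures a = 18, b = 19.
Step 2: f(2) computes 18 * 2 + 19 = 55.
Step 3: result = 55

The answer is 55.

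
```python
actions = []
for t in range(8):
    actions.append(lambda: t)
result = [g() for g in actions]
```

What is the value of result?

Step 1: All 8 lambdas share the same variable t.
Step 2: After the loop, t = 7.
Step 3: Each call returns 7. result = [7, 7, 7, 7, 7, 7, 7, 7]

The answer is [7, 7, 7, 7, 7, 7, 7, 7].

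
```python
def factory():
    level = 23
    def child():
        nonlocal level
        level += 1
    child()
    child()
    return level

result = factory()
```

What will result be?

Step 1: level starts at 23.
Step 2: child() is called 2 times, each adding 1.
Step 3: level = 23 + 1 * 2 = 25

The answer is 25.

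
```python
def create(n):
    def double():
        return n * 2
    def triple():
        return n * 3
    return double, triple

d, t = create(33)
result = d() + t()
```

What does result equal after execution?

Step 1: Both closures capture the same n = 33.
Step 2: d() = 33 * 2 = 66, t() = 33 * 3 = 99.
Step 3: result = 66 + 99 = 165

The answer is 165.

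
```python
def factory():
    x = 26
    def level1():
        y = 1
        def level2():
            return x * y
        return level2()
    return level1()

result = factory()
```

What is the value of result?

Step 1: x = 26 in factory. y = 1 in level1.
Step 2: level2() reads x = 26 and y = 1 from enclosing scopes.
Step 3: result = 26 * 1 = 26

The answer is 26.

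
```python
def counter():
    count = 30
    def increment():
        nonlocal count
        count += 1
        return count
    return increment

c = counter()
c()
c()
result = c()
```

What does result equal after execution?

Step 1: counter() creates closure with count = 30.
Step 2: Each c() call increments count via nonlocal. After 3 calls: 30 + 3 = 33.
Step 3: result = 33

The answer is 33.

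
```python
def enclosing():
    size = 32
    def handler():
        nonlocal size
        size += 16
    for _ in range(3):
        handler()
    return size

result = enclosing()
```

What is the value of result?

Step 1: size = 32.
Step 2: handler() is called 3 times in a loop, each adding 16 via nonlocal.
Step 3: size = 32 + 16 * 3 = 80

The answer is 80.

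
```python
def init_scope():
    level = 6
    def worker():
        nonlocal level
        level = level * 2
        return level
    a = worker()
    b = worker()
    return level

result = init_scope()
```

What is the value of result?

Step 1: level starts at 6.
Step 2: First worker(): level = 6 * 2 = 12.
Step 3: Second worker(): level = 12 * 2 = 24.
Step 4: result = 24

The answer is 24.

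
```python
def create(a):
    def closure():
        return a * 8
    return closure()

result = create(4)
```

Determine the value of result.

Step 1: create(4) binds parameter a = 4.
Step 2: closure() accesses a = 4 from enclosing scope.
Step 3: result = 4 * 8 = 32

The answer is 32.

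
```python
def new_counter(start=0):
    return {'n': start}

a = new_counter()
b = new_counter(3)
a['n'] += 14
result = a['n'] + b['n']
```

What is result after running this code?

Step 1: new_counter() returns a new dict each call (immutable default 0).
Step 2: a = {'n': 0}, b = {'n': 3}.
Step 3: a['n'] += 14 = 14. result = 14 + 3 = 17

The answer is 17.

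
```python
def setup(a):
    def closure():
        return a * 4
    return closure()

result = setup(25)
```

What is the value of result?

Step 1: setup(25) binds parameter a = 25.
Step 2: closure() accesses a = 25 from enclosing scope.
Step 3: result = 25 * 4 = 100

The answer is 100.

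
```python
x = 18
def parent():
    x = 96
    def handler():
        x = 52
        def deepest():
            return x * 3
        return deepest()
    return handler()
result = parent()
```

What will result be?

Step 1: deepest() looks up x through LEGB: not local, finds x = 52 in enclosing handler().
Step 2: Returns 52 * 3 = 156.
Step 3: result = 156

The answer is 156.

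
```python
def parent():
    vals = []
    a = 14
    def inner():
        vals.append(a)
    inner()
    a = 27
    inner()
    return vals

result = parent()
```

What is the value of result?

Step 1: a = 14. inner() appends current a to vals.
Step 2: First inner(): appends 14. Then a = 27.
Step 3: Second inner(): appends 27 (closure sees updated a). result = [14, 27]

The answer is [14, 27].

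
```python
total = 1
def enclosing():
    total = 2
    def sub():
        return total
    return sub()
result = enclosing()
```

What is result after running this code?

Step 1: total = 1 globally, but enclosing() defines total = 2 locally.
Step 2: sub() looks up total. Not in local scope, so checks enclosing scope (enclosing) and finds total = 2.
Step 3: result = 2

The answer is 2.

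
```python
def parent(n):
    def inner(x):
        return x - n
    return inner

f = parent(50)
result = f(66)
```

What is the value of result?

Step 1: parent(50) creates a closure capturing n = 50.
Step 2: f(66) computes 66 - 50 = 16.
Step 3: result = 16

The answer is 16.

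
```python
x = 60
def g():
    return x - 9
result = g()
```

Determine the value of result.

Step 1: x = 60 is defined globally.
Step 2: g() looks up x from global scope = 60, then computes 60 - 9 = 51.
Step 3: result = 51

The answer is 51.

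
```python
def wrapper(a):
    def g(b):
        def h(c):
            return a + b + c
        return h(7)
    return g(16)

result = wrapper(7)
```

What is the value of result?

Step 1: a = 7, b = 16, c = 7 across three nested scopes.
Step 2: h() accesses all three via LEGB rule.
Step 3: result = 7 + 16 + 7 = 30

The answer is 30.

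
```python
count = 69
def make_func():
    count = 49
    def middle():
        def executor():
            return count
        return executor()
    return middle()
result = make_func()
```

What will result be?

Step 1: make_func() defines count = 49. middle() and executor() have no local count.
Step 2: executor() checks local (none), enclosing middle() (none), enclosing make_func() and finds count = 49.
Step 3: result = 49

The answer is 49.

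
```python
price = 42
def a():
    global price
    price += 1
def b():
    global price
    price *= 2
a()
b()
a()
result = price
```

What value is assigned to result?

Step 1: price = 42.
Step 2: a(): price = 42 + 1 = 43.
Step 3: b(): price = 43 * 2 = 86.
Step 4: a(): price = 86 + 1 = 87

The answer is 87.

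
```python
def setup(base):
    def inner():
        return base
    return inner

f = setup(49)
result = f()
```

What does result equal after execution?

Step 1: setup(49) creates closure capturing base = 49.
Step 2: f() returns the captured base = 49.
Step 3: result = 49

The answer is 49.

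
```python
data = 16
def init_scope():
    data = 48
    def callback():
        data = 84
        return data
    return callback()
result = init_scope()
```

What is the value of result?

Step 1: Three scopes define data: global (16), init_scope (48), callback (84).
Step 2: callback() has its own local data = 84, which shadows both enclosing and global.
Step 3: result = 84 (local wins in LEGB)

The answer is 84.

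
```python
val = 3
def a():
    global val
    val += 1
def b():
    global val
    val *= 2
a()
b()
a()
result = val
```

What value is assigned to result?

Step 1: val = 3.
Step 2: a(): val = 3 + 1 = 4.
Step 3: b(): val = 4 * 2 = 8.
Step 4: a(): val = 8 + 1 = 9

The answer is 9.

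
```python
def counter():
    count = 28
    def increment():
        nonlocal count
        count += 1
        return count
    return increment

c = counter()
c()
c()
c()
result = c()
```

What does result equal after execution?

Step 1: counter() creates closure with count = 28.
Step 2: Each c() call increments count via nonlocal. After 4 calls: 28 + 4 = 32.
Step 3: result = 32

The answer is 32.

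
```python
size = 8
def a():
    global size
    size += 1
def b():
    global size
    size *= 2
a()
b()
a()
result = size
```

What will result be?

Step 1: size = 8.
Step 2: a(): size = 8 + 1 = 9.
Step 3: b(): size = 9 * 2 = 18.
Step 4: a(): size = 18 + 1 = 19

The answer is 19.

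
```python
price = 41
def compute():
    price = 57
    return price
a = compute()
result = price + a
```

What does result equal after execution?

Step 1: Global price = 41. compute() returns local price = 57.
Step 2: a = 57. Global price still = 41.
Step 3: result = 41 + 57 = 98

The answer is 98.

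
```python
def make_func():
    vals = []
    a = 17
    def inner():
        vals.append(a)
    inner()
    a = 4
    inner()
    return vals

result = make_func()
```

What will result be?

Step 1: a = 17. inner() appends current a to vals.
Step 2: First inner(): appends 17. Then a = 4.
Step 3: Second inner(): appends 4 (closure sees updated a). result = [17, 4]

The answer is [17, 4].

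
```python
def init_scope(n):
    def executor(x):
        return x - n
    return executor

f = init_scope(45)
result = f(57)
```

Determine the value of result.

Step 1: init_scope(45) creates a closure capturing n = 45.
Step 2: f(57) computes 57 - 45 = 12.
Step 3: result = 12

The answer is 12.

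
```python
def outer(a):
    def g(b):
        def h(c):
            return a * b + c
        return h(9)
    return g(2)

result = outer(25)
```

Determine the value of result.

Step 1: a = 25, b = 2, c = 9.
Step 2: h() computes a * b + c = 25 * 2 + 9 = 59.
Step 3: result = 59

The answer is 59.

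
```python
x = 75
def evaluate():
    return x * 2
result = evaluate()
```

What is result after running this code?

Step 1: x = 75 is defined globally.
Step 2: evaluate() looks up x from global scope = 75, then computes 75 * 2 = 150.
Step 3: result = 150

The answer is 150.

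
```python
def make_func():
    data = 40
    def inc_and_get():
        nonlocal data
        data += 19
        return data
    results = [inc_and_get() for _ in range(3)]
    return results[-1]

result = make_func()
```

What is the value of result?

Step 1: data = 40.
Step 2: Three calls to inc_and_get(), each adding 19.
Step 3: Last value = 40 + 19 * 3 = 97

The answer is 97.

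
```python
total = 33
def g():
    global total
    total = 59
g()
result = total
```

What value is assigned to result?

Step 1: total = 33 globally.
Step 2: g() declares global total and sets it to 59.
Step 3: After g(), global total = 59. result = 59

The answer is 59.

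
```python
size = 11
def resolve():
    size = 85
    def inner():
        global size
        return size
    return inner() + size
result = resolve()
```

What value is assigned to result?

Step 1: Global size = 11. resolve() shadows with local size = 85.
Step 2: inner() uses global keyword, so inner() returns global size = 11.
Step 3: resolve() returns 11 + 85 = 96

The answer is 96.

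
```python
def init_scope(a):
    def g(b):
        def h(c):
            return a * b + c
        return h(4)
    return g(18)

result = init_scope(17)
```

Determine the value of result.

Step 1: a = 17, b = 18, c = 4.
Step 2: h() computes a * b + c = 17 * 18 + 4 = 310.
Step 3: result = 310

The answer is 310.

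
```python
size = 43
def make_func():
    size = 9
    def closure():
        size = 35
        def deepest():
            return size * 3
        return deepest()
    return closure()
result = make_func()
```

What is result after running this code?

Step 1: deepest() looks up size through LEGB: not local, finds size = 35 in enclosing closure().
Step 2: Returns 35 * 3 = 105.
Step 3: result = 105

The answer is 105.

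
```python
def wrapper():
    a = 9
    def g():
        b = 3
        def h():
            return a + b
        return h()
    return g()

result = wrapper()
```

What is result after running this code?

Step 1: wrapper() defines a = 9. g() defines b = 3.
Step 2: h() accesses both from enclosing scopes: a = 9, b = 3.
Step 3: result = 9 + 3 = 12

The answer is 12.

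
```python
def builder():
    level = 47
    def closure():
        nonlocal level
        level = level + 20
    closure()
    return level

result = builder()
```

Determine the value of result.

Step 1: builder() sets level = 47.
Step 2: closure() uses nonlocal to modify level in builder's scope: level = 47 + 20 = 67.
Step 3: builder() returns the modified level = 67

The answer is 67.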